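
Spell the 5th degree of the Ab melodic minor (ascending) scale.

The Ab melodic minor (ascending) scale runs Ab Bb Cb Db Eb F G.
Degree 5 is Eb.

Eb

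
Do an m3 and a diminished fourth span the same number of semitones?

A minor third spans 3 semitones; a diminished fourth spans 4.
The spans differ, so they are not enharmonic equivalents.

No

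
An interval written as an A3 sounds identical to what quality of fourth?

perfect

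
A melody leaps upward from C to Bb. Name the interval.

minor seventh

The letter names run C→B, a span of 6 letter steps, so the interval is some kind of seventh.
C to Bb is 10 semitones. A major seventh is 11, so 10 makes it minor.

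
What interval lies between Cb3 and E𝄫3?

Counting letters C–D–E gives a third.
Cb→Ebb = 3 semitones, 1 narrower than the major third (4), so minor.

minor third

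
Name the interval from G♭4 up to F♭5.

minor seventh

The letter names run G→F, a span of 6 letter steps, so the interval is some kind of seventh.
Gb to Fb is 10 semitones. A major seventh is 11, so 10 makes it minor.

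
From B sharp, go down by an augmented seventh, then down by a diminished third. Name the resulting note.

A#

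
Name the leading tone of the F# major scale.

The F# major scale runs F# G# A# B C# D# E#.
Degree 7 is E#.

E#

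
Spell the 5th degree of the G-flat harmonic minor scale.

Db

The Gb harmonic minor scale runs Gb Ab Bbb Cb Db Ebb F.
Degree 5 is Db.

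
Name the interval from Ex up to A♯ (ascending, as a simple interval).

diminished fourth

The letter names run E→A, a span of 3 letter steps, so the interval is some kind of fourth.
E## to A# is 4 semitones. A perfect fourth is 5, so 4 makes it diminished.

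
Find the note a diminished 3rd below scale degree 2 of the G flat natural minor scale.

Scale degree 2 of Gb natural minor is Ab.
A diminished third (2 semitones) below Ab lands on the letter F, giving F#.

F#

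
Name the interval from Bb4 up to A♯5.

augmented seventh

Counting letters B–C–D–E–F–G–A gives a seventh.
Bb→A# = 12 semitones, 1 wider than the major seventh (11), so augmented.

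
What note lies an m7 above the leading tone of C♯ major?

The leading tone of C# major is B#.
A minor seventh (10 semitones) above B# lands on the letter A, giving A#.

A#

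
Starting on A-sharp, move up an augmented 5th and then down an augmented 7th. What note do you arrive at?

An augmented fifth up from A# is E## (letter E, 8 semitones up).
An augmented seventh down from E## is F# (letter F, 12 semitones down).

F#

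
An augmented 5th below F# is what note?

Bb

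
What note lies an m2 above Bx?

C##

A second above B lands on the letter C.
A minor second spans 1 semitone, so B## moves to pitch class 2. On the letter C that is C##.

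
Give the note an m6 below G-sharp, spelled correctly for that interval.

G down a major sixth is Bb, so the target letter is B.
From G#, a minor sixth is 8 semitones down: B#.

B#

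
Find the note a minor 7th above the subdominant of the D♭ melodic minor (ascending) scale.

Fb

The subdominant of Db melodic minor (ascending) is Gb.
A minor seventh (10 semitones) above Gb lands on the letter F, giving Fb.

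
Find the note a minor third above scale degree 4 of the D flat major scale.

Scale degree 4 of Db major is Gb.
A minor third (3 semitones) above Gb lands on the letter B, giving Bbb.

Bbb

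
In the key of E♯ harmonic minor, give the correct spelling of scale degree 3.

Degree 3 takes the letter 2 steps above E, which is G.
In harmonic minor, degree 3 sits 3 semitones above the tonic. E# + 3 semitones is pitch class 8, spelled on G as G#.

G#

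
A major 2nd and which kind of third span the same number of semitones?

diminished

A major second spans 2 semitones.
A third spanning 2 semitones is diminished (the major third is 4).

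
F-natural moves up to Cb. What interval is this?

The letter names run F→C, a span of 4 letter steps, so the interval is some kind of fifth.
F to Cb is 6 semitones. A perfect fifth is 7, so 6 makes it diminished.

diminished fifth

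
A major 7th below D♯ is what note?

A seventh below D lands on the letter E.
A major seventh spans 11 semitones, so D# moves to pitch class 4. On the letter E that is E.

E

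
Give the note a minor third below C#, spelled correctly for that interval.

C down a major third is Ab, so the target letter is A.
From C#, a minor third is 3 semitones down: A#.

A#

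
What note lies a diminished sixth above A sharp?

A sixth above A lands on the letter F.
A diminished sixth spans 7 semitones, so A# moves to pitch class 5. On the letter F that is F.

F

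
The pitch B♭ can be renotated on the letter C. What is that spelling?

Plain C sits 2 semitones above Bb, so on the letter C the same pitch needs a double flat: Cbb.

Cbb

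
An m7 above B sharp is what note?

A#

B up a major seventh is A#, so the target letter is A.
From B#, a minor seventh is 10 semitones up: A#.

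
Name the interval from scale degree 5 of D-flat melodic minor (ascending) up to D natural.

augmented fourth

Scale degree 5 of Db melodic minor (ascending) is Ab.
Ab up to D: letters A→D make it a fourth; 6 semitones makes it augmented.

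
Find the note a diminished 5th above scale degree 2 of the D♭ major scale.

Bbb

Scale degree 2 of Db major is Eb.
A diminished fifth (6 semitones) above Eb lands on the letter B, giving Bbb.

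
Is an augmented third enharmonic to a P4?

An augmented third spans 5 semitones; a perfect fourth spans 5.
They are enharmonically equivalent.

Yes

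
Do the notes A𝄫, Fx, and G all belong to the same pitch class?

Yes

Abb is pitch class 7; F## is pitch class 7; G is pitch class 7.
All spellings map to pitch class 7, so they are enharmonically equivalent.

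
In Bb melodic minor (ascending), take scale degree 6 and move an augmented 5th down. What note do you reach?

Cb

Scale degree 6 of Bb melodic minor (ascending) is G.
An augmented fifth (8 semitones) below G lands on the letter C, giving Cb.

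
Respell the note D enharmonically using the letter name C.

C##

D is pitch class 2. The letter C alone is pitch class 0.
To reach pitch class 2 from C requires an offset of +2 semitones, i.e. double sharp: C##.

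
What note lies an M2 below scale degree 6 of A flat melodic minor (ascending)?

Scale degree 6 of Ab melodic minor (ascending) is F.
A major second (2 semitones) below F lands on the letter E, giving Eb.

Eb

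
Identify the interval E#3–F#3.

minor second

The letter names run E→F, a span of 1 letter step, so the interval is some kind of second.
E# to F# is 1 semitone. A major second is 2, so 1 makes it minor.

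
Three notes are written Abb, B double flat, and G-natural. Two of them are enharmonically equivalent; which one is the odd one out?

Bbb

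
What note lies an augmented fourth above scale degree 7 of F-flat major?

Scale degree 7 of Fb major is Eb.
An augmented fourth (6 semitones) above Eb lands on the letter A, giving A.

A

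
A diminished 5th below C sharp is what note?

A fifth below C lands on the letter F.
A diminished fifth spans 6 semitones, so C# moves to pitch class 7. On the letter F that is F##.

F##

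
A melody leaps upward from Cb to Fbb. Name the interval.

diminished fourth

Counting letters C–D–E–F gives a fourth.
Cb→Fbb = 4 semitones, 1 narrower than the perfect fourth (5), so diminished.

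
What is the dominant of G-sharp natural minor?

The G# natural minor scale runs G# A# B C# D# E F#.
Degree 5 is D#.

D#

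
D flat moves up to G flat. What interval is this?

perfect fourth

Counting letters D–E–F–G gives a fourth.
Db→Gb = 5 semitones, exactly the perfect fourth.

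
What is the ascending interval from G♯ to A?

minor second

The letter names run G→A, a span of 1 letter step, so the interval is some kind of second.
G# to A is 1 semitone. A major second is 2, so 1 makes it minor.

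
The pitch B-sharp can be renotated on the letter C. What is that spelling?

C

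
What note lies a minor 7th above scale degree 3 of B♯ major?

C##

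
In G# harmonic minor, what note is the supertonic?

A#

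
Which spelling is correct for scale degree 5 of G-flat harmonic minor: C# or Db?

Db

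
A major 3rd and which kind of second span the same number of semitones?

A major third spans 4 semitones.
A second spanning 4 semitones is doubly augmented (the major second is 2).

doubly augmented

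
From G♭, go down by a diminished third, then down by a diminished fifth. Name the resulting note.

A#

A diminished third down from Gb is E (letter E, 2 semitones down).
A diminished fifth down from E is A# (letter A, 6 semitones down).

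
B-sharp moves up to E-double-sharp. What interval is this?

augmented fourth

Counting letters B–C–D–E gives a fourth.
B#→E## = 6 semitones, 1 wider than the perfect fourth (5), so augmented.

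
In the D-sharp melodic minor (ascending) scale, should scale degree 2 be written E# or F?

E#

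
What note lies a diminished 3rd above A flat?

Cbb

A third above A lands on the letter C.
A diminished third spans 2 semitones, so Ab moves to pitch class 10. On the letter C that is Cbb.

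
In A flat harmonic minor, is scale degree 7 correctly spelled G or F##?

Each scale degree takes a distinct letter name. Degree 7 of a scale on A must use the letter G.
G and F## are enharmonically the same pitch, but only G uses the letter G, so it is the correct spelling here.

G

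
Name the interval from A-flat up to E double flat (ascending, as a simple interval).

Counting letters A–B–C–D–E gives a fifth.
Ab→Ebb = 6 semitones, 1 narrower than the perfect fifth (7), so diminished.

diminished fifth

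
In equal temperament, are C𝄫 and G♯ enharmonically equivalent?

Cbb is pitch class 10; G# is pitch class 8.
The pitch classes differ (10 vs. 8), so they are not enharmonic equivalents.

No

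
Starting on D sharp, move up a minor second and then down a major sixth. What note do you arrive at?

G

A minor second up from D# is E (letter E, 1 semitone up).
A major sixth down from E is G (letter G, 9 semitones down).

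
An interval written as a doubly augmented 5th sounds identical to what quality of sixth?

major

A doubly augmented fifth spans 9 semitones.
A sixth spanning 9 semitones is major (the major sixth is 9).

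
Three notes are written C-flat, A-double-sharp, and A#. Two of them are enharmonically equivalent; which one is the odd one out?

In 12-tone equal temperament, enharmonic equivalents share a pitch class. Cb is pitch class 11; A## is pitch class 11; A# is pitch class 10.
Cb and A## share pitch class 11, while A# is pitch class 10.

A#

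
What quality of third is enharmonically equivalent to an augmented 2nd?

minor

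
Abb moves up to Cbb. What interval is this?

Counting letters A–B–C gives a third.
Abb→Cbb = 3 semitones, 1 narrower than the major third (4), so minor.

minor third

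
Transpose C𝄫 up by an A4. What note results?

C up a perfect fourth is F, so the target letter is F.
From Cbb, an augmented fourth is 6 semitones up: Fb.

Fb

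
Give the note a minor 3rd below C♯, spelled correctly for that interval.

A third below C lands on the letter A.
A minor third spans 3 semitones, so C# moves to pitch class 10. On the letter A that is A#.

A#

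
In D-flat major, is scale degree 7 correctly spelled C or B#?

Each scale degree takes a distinct letter name. Degree 7 of a scale on D must use the letter C.
C and B# are enharmonically the same pitch, but only C uses the letter C, so it is the correct spelling here.

C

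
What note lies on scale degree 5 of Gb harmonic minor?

Db

The Gb harmonic minor scale runs Gb Ab Bbb Cb Db Ebb F.
Degree 5 is Db.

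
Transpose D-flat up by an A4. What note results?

A fourth above D lands on the letter G.
An augmented fourth spans 6 semitones, so Db moves to pitch class 7. On the letter G that is G.

G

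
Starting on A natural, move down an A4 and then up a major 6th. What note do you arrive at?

C

An augmented fourth down from A is Eb (letter E, 6 semitones down).
A major sixth up from Eb is C (letter C, 9 semitones up).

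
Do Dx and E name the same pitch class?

D## = pitch class 4 and E = pitch class 4 — the same pitch class, so they are enharmonic equivalents.

Yes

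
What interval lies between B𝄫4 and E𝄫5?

Counting letters B–C–D–E gives a fourth.
Bbb→Ebb = 5 semitones, exactly the perfect fourth.

perfect fourth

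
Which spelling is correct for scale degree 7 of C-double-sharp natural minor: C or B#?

B#

Each scale degree takes a distinct letter name. Degree 7 of a scale on C must use the letter B.
B# and C are enharmonically the same pitch, but only B# uses the letter B, so it is the correct spelling here.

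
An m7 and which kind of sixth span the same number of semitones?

augmented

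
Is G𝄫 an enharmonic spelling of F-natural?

Gbb = pitch class 5 and F = pitch class 5 — the same pitch class, so they are enharmonic equivalents.

Yes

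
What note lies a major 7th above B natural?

A#

A seventh above B lands on the letter A.
A major seventh spans 11 semitones, so B moves to pitch class 10. On the letter A that is A#.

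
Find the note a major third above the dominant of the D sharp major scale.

C##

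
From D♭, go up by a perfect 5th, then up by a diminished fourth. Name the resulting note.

Dbb

A perfect fifth up from Db is Ab (letter A, 7 semitones up).
A diminished fourth up from Ab is Dbb (letter D, 4 semitones up).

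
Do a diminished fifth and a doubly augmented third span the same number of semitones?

Yes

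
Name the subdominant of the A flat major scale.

The Ab major scale runs Ab Bb C Db Eb F G.
Degree 4 is Db.

Db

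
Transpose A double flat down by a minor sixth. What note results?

Cb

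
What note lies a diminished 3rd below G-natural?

G down a major third is Eb, so the target letter is E.
From G, a diminished third is 2 semitones down: E#.

E#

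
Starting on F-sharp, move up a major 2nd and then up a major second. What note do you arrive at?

A major second up from F# is G# (letter G, 2 semitones up).
A major second up from G# is A# (letter A, 2 semitones up).

A#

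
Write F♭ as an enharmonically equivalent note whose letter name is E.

Fb is pitch class 4. The letter E alone is pitch class 4.
Pitch class 4 on E needs no accidental: E.

E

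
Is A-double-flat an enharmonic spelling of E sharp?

Two spellings are enharmonically equivalent only if they share a pitch class.
Here Abb → 7, E# → 5; 5 ≠ 7, so they are not.

No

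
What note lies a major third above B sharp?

D##

A third above B lands on the letter D.
A major third spans 4 semitones, so B# moves to pitch class 4. On the letter D that is D##.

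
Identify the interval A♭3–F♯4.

augmented sixth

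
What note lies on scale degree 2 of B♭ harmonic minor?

The Bb harmonic minor scale runs Bb C Db Eb F Gb A.
Degree 2 is C.

C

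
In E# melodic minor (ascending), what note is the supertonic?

F##

The E# melodic minor (ascending) scale runs E# F## G# A# B# C## D##.
Degree 2 is F##.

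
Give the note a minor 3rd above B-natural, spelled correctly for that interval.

B up a major third is D#, so the target letter is D.
From B, a minor third is 3 semitones up: D.

D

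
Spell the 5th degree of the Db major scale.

Degree 5 takes the letter 4 steps above D, which is A.
In major, degree 5 sits 7 semitones above the tonic. Db + 7 semitones is pitch class 8, spelled on A as Ab.

Ab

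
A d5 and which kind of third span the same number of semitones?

A diminished fifth spans 6 semitones.
A third spanning 6 semitones is doubly augmented (the major third is 4).

doubly augmented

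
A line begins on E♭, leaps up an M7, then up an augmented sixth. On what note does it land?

A major seventh up from Eb is D (letter D, 11 semitones up).
An augmented sixth up from D is B# (letter B, 10 semitones up).

B#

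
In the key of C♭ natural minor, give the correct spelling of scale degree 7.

Degree 7 takes the letter 6 steps above C, which is B.
In natural minor, degree 7 sits 10 semitones above the tonic. Cb + 10 semitones is pitch class 9, spelled on B as Bbb.

Bbb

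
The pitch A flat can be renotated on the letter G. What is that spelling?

G#

Ab is pitch class 8. The letter G alone is pitch class 7.
To reach pitch class 8 from G requires an offset of +1 semitone, i.e. sharp: G#.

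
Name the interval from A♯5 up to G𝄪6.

The letter names run A→G, a span of 6 letter steps, so the interval is some kind of seventh.
A# to G## is 11 semitones. A major seventh is 11, so 11 makes it major.

major seventh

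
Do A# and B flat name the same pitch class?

Yes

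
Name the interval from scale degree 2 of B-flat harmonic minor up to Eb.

minor third

Scale degree 2 of Bb harmonic minor is C.
C up to Eb: letters C→E make it a third; 3 semitones makes it minor.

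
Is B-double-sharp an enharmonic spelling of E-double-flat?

B## is pitch class 1; Ebb is pitch class 2.
The pitch classes differ (1 vs. 2), so they are not enharmonic equivalents.

No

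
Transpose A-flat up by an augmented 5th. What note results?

E

A fifth above A lands on the letter E.
An augmented fifth spans 8 semitones, so Ab moves to pitch class 4. On the letter E that is E.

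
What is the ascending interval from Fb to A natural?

Counting letters F–G–A gives a third.
Fb→A = 5 semitones, 1 wider than the major third (4), so augmented.

augmented third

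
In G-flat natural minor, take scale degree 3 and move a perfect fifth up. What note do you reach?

Fb

Scale degree 3 of Gb natural minor is Bbb.
A perfect fifth (7 semitones) above Bbb lands on the letter F, giving Fb.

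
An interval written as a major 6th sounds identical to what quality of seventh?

diminished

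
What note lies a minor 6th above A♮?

F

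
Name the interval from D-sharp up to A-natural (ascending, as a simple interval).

diminished fifth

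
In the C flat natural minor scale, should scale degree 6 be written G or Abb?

Each scale degree takes a distinct letter name. Degree 6 of a scale on C must use the letter A.
Abb and G are enharmonically the same pitch, but only Abb uses the letter A, so it is the correct spelling here.

Abb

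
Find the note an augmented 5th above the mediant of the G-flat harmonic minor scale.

The mediant of Gb harmonic minor is Bbb.
An augmented fifth (8 semitones) above Bbb lands on the letter F, giving F.

F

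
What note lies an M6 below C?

A sixth below C lands on the letter E.
A major sixth spans 9 semitones, so C moves to pitch class 3. On the letter E that is Eb.

Eb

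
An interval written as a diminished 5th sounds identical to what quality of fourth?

A diminished fifth spans 6 semitones.
A fourth spanning 6 semitones is augmented (the perfect fourth is 5).

augmented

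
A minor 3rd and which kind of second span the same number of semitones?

augmented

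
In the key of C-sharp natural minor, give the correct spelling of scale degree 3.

E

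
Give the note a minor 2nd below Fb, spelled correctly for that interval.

A second below F lands on the letter E.
A minor second spans 1 semitone, so Fb moves to pitch class 3. On the letter E that is Eb.

Eb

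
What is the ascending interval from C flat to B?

Counting letters C–D–E–F–G–A–B gives a seventh.
Cb→B = 12 semitones, 1 wider than the major seventh (11), so augmented.

augmented seventh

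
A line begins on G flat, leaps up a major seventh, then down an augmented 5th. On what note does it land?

Bbb

A major seventh up from Gb is F (letter F, 11 semitones up).
An augmented fifth down from F is Bbb (letter B, 8 semitones down).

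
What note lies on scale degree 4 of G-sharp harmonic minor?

The G# harmonic minor scale runs G# A# B C# D# E F##.
Degree 4 is C#.

C#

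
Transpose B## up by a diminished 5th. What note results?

F##

B up a perfect fifth is F#, so the target letter is F.
From B##, a diminished fifth is 6 semitones up: F##.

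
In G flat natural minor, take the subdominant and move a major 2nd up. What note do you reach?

Db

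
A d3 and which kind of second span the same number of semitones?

major

A diminished third spans 2 semitones.
A second spanning 2 semitones is major (the major second is 2).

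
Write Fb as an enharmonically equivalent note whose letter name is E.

E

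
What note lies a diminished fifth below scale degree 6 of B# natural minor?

Scale degree 6 of B# natural minor is G#.
A diminished fifth (6 semitones) below G# lands on the letter C, giving C##.

C##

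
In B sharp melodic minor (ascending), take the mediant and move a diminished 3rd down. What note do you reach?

B##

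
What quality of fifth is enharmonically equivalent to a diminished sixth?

perfect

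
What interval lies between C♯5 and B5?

The letter names run C→B, a span of 6 letter steps, so the interval is some kind of seventh.
C# to B is 10 semitones. A major seventh is 11, so 10 makes it minor.

minor seventh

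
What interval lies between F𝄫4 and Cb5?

The letter names run F→C, a span of 4 letter steps, so the interval is some kind of fifth.
Fbb to Cb is 8 semitones. A perfect fifth is 7, so 8 makes it augmented.

augmented fifth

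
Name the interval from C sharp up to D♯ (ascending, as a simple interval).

major second

Counting letters C–D gives a second.
C#→D# = 2 semitones, exactly the major second.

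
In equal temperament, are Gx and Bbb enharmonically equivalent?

Yes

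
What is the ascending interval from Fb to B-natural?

The letter names run F→B, a span of 3 letter steps, so the interval is some kind of fourth.
Fb to B is 7 semitones. A perfect fourth is 5, so 7 makes it doubly augmented.

doubly augmented fourth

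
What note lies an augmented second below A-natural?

A second below A lands on the letter G.
An augmented second spans 3 semitones, so A moves to pitch class 6. On the letter G that is Gb.

Gb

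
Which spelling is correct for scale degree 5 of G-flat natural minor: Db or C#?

Db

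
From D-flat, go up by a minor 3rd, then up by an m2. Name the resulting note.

Gbb

A minor third up from Db is Fb (letter F, 3 semitones up).
A minor second up from Fb is Gbb (letter G, 1 semitone up).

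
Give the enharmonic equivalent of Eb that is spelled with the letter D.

Eb is pitch class 3. The letter D alone is pitch class 2.
To reach pitch class 3 from D requires an offset of +1 semitone, i.e. sharp: D#.

D#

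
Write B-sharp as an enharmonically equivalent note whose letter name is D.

Dbb

B# is pitch class 0. The letter D alone is pitch class 2.
To reach pitch class 0 from D requires an offset of -2 semitones, i.e. double flat: Dbb.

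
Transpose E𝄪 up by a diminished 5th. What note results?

B#

E up a perfect fifth is B, so the target letter is B.
From E##, a diminished fifth is 6 semitones up: B#.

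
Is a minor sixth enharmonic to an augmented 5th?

A minor sixth spans 8 semitones; an augmented fifth spans 8.
They are enharmonically equivalent.

Yes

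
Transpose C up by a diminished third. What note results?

Ebb

A third above C lands on the letter E.
A diminished third spans 2 semitones, so C moves to pitch class 2. On the letter E that is Ebb.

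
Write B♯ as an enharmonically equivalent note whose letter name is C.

B# is pitch class 0. The letter C alone is pitch class 0.
Pitch class 0 on C needs no accidental: C.

C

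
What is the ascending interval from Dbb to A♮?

Counting letters D–E–F–G–A gives a fifth.
Dbb→A = 9 semitones, 2 wider than the perfect fifth (7), so doubly augmented.

doubly augmented fifth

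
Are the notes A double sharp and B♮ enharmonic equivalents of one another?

Yes

A## = pitch class 11 and B = pitch class 11 — the same pitch class, so they are enharmonic equivalents.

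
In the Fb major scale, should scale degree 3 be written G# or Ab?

Ab

Each scale degree takes a distinct letter name. Degree 3 of a scale on F must use the letter A.
Ab and G# are enharmonically the same pitch, but only Ab uses the letter A, so it is the correct spelling here.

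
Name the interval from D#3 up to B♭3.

The letter names run D→B, a span of 5 letter steps, so the interval is some kind of sixth.
D# to Bb is 7 semitones. A major sixth is 9, so 7 makes it diminished.

diminished sixth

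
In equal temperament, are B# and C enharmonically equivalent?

Yes

B# is pitch class 0; C is pitch class 0.
All spellings map to pitch class 0, so they are enharmonically equivalent.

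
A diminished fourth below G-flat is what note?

D

A fourth below G lands on the letter D.
A diminished fourth spans 4 semitones, so Gb moves to pitch class 2. On the letter D that is D.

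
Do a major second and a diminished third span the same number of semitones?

Yes

A major second spans 2 semitones; a diminished third spans 2.
They are enharmonically equivalent.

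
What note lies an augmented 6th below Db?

Fbb

D down a major sixth is F, so the target letter is F.
From Db, an augmented sixth is 10 semitones down: Fbb.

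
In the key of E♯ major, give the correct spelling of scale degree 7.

The E# major scale runs E# F## G## A# B# C## D##.
Degree 7 is D##.

D##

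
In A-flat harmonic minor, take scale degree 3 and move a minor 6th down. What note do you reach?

Scale degree 3 of Ab harmonic minor is Cb.
A minor sixth (8 semitones) below Cb lands on the letter E, giving Eb.

Eb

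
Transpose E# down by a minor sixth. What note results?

E down a major sixth is G, so the target letter is G.
From E#, a minor sixth is 8 semitones down: G##.

G##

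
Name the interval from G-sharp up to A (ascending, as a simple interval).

minor second

Counting letters G–A gives a second.
G#→A = 1 semitone, 1 narrower than the major second (2), so minor.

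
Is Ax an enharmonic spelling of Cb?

Yes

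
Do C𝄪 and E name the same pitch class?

Two spellings are enharmonically equivalent only if they share a pitch class.
Here C## → 2, E → 4; 2 ≠ 4, so they are not.

No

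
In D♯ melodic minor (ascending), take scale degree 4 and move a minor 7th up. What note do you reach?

Scale degree 4 of D# melodic minor (ascending) is G#.
A minor seventh (10 semitones) above G# lands on the letter F, giving F#.

F#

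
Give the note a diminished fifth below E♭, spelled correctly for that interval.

A

E down a perfect fifth is A, so the target letter is A.
From Eb, a diminished fifth is 6 semitones down: A.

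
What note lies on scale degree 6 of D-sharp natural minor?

The D# natural minor scale runs D# E# F# G# A# B C#.
Degree 6 is B.

B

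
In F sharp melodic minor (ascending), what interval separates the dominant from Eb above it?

diminished third

The dominant of F# melodic minor (ascending) is C#.
C# up to Eb: letters C→E make it a third; 2 semitones makes it diminished.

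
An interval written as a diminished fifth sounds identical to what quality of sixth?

doubly diminished

A diminished fifth spans 6 semitones.
A sixth spanning 6 semitones is doubly diminished (the major sixth is 9).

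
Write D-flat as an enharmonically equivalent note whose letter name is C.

Plain C sits 1 semitone below Db, so on the letter C the same pitch needs a sharp: C#.

C#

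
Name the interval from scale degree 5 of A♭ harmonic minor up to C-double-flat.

Scale degree 5 of Ab harmonic minor is Eb.
Eb up to Cbb: letters E→C make it a sixth; 7 semitones makes it diminished.

diminished sixth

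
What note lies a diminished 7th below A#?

A down a major seventh is Bb, so the target letter is B.
From A#, a diminished seventh is 9 semitones down: B##.

B##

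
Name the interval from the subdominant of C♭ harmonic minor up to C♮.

The subdominant of Cb harmonic minor is Fb.
Fb up to C: letters F→C make it a fifth; 8 semitones makes it augmented.

augmented fifth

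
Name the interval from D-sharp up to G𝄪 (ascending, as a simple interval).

The letter names run D→G, a span of 3 letter steps, so the interval is some kind of fourth.
D# to G## is 6 semitones. A perfect fourth is 5, so 6 makes it augmented.

augmented fourth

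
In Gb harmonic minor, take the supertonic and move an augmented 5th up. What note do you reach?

E

The supertonic of Gb harmonic minor is Ab.
An augmented fifth (8 semitones) above Ab lands on the letter E, giving E.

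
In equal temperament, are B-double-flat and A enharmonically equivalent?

Yes

Bbb = pitch class 9 and A = pitch class 9 — the same pitch class, so they are enharmonic equivalents.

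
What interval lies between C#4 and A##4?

The letter names run C→A, a span of 5 letter steps, so the interval is some kind of sixth.
C# to A## is 10 semitones. A major sixth is 9, so 10 makes it augmented.

augmented sixth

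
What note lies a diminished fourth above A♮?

Db

A up a perfect fourth is D, so the target letter is D.
From A, a diminished fourth is 4 semitones up: Db.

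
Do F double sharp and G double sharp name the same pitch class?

No

Two spellings are enharmonically equivalent only if they share a pitch class.
Here F## → 7, G## → 9; 7 ≠ 9, so they are not.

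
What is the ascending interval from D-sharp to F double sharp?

major third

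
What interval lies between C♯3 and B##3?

The letter names run C→B, a span of 6 letter steps, so the interval is some kind of seventh.
C# to B## is 12 semitones. A major seventh is 11, so 12 makes it augmented.

augmented seventh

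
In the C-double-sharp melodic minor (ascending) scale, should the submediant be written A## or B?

Each scale degree takes a distinct letter name. Degree 6 of a scale on C must use the letter A.
A## and B are enharmonically the same pitch, but only A## uses the letter A, so it is the correct spelling here.

A##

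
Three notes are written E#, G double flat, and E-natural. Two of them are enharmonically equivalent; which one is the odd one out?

In 12-tone equal temperament, enharmonic equivalents share a pitch class. E# is pitch class 5; Gbb is pitch class 5; E is pitch class 4.
E# and Gbb share pitch class 5, while E is pitch class 4.

E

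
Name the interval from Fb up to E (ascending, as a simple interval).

Counting letters F–G–A–B–C–D–E gives a seventh.
Fb→E = 12 semitones, 1 wider than the major seventh (11), so augmented.

augmented seventh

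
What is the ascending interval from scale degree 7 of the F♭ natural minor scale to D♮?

Scale degree 7 of Fb natural minor is Ebb.
Ebb up to D: letters E→D make it a seventh; 12 semitones makes it augmented.

augmented seventh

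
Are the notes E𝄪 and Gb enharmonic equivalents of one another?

E## = pitch class 6 and Gb = pitch class 6 — the same pitch class, so they are enharmonic equivalents.

Yes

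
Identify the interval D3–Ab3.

diminished fifth

Counting letters D–E–F–G–A gives a fifth.
D→Ab = 6 semitones, 1 narrower than the perfect fifth (7), so diminished.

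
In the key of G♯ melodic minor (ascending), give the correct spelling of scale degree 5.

The G# melodic minor (ascending) scale runs G# A# B C# D# E# F##.
Degree 5 is D#.

D#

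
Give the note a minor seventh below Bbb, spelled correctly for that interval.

Cb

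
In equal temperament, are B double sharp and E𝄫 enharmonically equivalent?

B## is pitch class 1; Ebb is pitch class 2.
The pitch classes differ (1 vs. 2), so they are not enharmonic equivalents.

No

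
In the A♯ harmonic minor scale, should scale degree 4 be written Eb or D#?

D#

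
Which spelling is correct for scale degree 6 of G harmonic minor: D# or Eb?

Each scale degree takes a distinct letter name. Degree 6 of a scale on G must use the letter E.
Eb and D# are enharmonically the same pitch, but only Eb uses the letter E, so it is the correct spelling here.

Eb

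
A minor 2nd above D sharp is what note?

E

D up a major second is E, so the target letter is E.
From D#, a minor second is 1 semitone up: E.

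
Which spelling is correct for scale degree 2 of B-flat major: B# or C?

C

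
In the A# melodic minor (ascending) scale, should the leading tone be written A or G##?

G##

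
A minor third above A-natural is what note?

C

A third above A lands on the letter C.
A minor third spans 3 semitones, so A moves to pitch class 0. On the letter C that is C.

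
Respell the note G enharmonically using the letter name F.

F##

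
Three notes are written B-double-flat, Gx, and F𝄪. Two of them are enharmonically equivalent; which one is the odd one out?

F##

In 12-tone equal temperament, enharmonic equivalents share a pitch class. Bbb is pitch class 9; G## is pitch class 9; F## is pitch class 7.
Bbb and G## share pitch class 9, while F## is pitch class 7.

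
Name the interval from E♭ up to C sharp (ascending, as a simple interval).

The letter names run E→C, a span of 5 letter steps, so the interval is some kind of sixth.
Eb to C# is 10 semitones. A major sixth is 9, so 10 makes it augmented.

augmented sixth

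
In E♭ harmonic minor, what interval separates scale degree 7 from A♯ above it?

Scale degree 7 of Eb harmonic minor is D.
D up to A#: letters D→A make it a fifth; 8 semitones makes it augmented.

augmented fifth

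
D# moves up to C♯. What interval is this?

The letter names run D→C, a span of 6 letter steps, so the interval is some kind of seventh.
D# to C# is 10 semitones. A major seventh is 11, so 10 makes it minor.

minor seventh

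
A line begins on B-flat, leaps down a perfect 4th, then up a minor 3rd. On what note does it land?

Ab

A perfect fourth down from Bb is F (letter F, 5 semitones down).
A minor third up from F is Ab (letter A, 3 semitones up).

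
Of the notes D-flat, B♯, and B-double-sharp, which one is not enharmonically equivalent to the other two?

B#

In 12-tone equal temperament, enharmonic equivalents share a pitch class. Db is pitch class 1; B# is pitch class 0; B## is pitch class 1.
Db and B## share pitch class 1, while B# is pitch class 0.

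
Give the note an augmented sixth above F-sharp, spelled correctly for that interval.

D##

A sixth above F lands on the letter D.
An augmented sixth spans 10 semitones, so F# moves to pitch class 4. On the letter D that is D##.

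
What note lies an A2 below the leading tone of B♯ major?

G#

The leading tone of B# major is A##.
An augmented second (3 semitones) below A## lands on the letter G, giving G#.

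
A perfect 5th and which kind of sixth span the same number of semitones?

diminished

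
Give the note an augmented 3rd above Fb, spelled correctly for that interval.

A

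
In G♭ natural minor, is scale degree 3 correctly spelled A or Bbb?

Each scale degree takes a distinct letter name. Degree 3 of a scale on G must use the letter B.
Bbb and A are enharmonically the same pitch, but only Bbb uses the letter B, so it is the correct spelling here.

Bbb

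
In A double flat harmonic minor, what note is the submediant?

Fbb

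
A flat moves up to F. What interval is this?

major sixth

The letter names run A→F, a span of 5 letter steps, so the interval is some kind of sixth.
Ab to F is 9 semitones. A major sixth is 9, so 9 makes it major.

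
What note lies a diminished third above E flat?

A third above E lands on the letter G.
A diminished third spans 2 semitones, so Eb moves to pitch class 5. On the letter G that is Gbb.

Gbb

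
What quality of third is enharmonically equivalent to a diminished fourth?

major

A diminished fourth spans 4 semitones.
A third spanning 4 semitones is major (the major third is 4).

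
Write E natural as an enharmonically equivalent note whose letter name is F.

Fb

Plain F sits 1 semitone above E, so on the letter F the same pitch needs a flat: Fb.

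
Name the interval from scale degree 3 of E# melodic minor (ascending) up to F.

diminished seventh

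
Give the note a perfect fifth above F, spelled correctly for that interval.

C

A fifth above F lands on the letter C.
A perfect fifth spans 7 semitones, so F moves to pitch class 0. On the letter C that is C.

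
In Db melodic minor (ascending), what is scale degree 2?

Eb

Degree 2 takes the letter 1 step above D, which is E.
In melodic minor (ascending), degree 2 sits 2 semitones above the tonic. Db + 2 semitones is pitch class 3, spelled on E as Eb.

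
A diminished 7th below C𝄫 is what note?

Db

A seventh below C lands on the letter D.
A diminished seventh spans 9 semitones, so Cbb moves to pitch class 1. On the letter D that is Db.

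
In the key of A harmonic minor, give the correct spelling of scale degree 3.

Degree 3 takes the letter 2 steps above A, which is C.
In harmonic minor, degree 3 sits 3 semitones above the tonic. A + 3 semitones is pitch class 0, spelled on C as C.

C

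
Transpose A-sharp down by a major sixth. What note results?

A down a major sixth is C, so the target letter is C.
From A#, a major sixth is 9 semitones down: C#.

C#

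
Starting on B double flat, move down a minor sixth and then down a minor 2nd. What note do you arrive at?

A minor sixth down from Bbb is Db (letter D, 8 semitones down).
A minor second down from Db is C (letter C, 1 semitone down).

C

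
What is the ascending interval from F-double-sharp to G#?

minor second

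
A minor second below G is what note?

F#

A second below G lands on the letter F.
A minor second spans 1 semitone, so G moves to pitch class 6. On the letter F that is F#.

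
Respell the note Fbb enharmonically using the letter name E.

Plain E sits 1 semitone above Fbb, so on the letter E the same pitch needs a flat: Eb.

Eb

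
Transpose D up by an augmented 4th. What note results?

D up a perfect fourth is G, so the target letter is G.
From D, an augmented fourth is 6 semitones up: G#.

G#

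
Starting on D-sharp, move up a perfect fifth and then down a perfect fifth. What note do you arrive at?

A perfect fifth up from D# is A# (letter A, 7 semitones up).
A perfect fifth down from A# is D# (letter D, 7 semitones down).

D#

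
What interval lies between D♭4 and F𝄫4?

Counting letters D–E–F gives a third.
Db→Fbb = 2 semitones, 2 narrower than the major third (4), so diminished.

diminished third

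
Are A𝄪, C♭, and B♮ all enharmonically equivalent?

A## = pitch class 11 and Cb = pitch class 11 and B = pitch class 11 — the same pitch class, so they are enharmonic equivalents.

Yes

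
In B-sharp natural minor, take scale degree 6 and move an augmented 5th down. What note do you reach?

Scale degree 6 of B# natural minor is G#.
An augmented fifth (8 semitones) below G# lands on the letter C, giving C.

C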